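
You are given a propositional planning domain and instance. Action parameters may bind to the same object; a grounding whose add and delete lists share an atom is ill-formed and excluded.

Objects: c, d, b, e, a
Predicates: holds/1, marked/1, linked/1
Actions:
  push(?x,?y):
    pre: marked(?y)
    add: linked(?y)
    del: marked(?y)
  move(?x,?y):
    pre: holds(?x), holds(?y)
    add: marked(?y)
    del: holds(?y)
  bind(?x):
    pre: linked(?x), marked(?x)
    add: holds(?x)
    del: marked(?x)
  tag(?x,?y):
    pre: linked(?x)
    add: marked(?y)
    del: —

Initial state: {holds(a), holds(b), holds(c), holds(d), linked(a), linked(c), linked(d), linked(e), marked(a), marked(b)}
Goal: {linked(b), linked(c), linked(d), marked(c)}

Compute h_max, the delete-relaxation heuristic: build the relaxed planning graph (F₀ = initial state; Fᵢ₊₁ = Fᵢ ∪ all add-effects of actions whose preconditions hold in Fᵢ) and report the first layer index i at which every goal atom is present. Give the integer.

1

F0 = init (10 atoms)
F1 = F0 ∪ {linked(b), marked(c), marked(d), marked(e)}  (14 atoms)
goal ⊆ F1  ⇒  h_max = 1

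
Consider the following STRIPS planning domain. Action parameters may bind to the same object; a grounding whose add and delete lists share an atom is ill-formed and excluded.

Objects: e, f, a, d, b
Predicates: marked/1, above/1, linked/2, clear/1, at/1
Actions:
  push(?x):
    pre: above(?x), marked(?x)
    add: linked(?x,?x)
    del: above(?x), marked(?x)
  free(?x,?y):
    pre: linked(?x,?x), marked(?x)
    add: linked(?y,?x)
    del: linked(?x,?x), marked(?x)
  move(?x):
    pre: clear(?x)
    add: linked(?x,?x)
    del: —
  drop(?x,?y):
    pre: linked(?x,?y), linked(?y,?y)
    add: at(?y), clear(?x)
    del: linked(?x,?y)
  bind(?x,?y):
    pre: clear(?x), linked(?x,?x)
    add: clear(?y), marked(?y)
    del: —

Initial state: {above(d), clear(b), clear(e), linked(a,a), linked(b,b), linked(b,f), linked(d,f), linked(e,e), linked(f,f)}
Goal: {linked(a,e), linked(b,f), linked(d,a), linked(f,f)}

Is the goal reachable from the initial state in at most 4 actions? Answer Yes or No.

Yes

1. bind(e,e)  →  {above(d), clear(b), clear(e), linked(a,a), linked(b,b), linked(b,f), linked(d,f), linked(e,e), linked(f,f), marked(e)}
2. free(e,a)  →  {above(d), clear(b), clear(e), linked(a,a), linked(a,e), linked(b,b), linked(b,f), linked(d,f), linked(f,f)}
3. bind(b,a)  →  {above(d), clear(a), clear(b), clear(e), linked(a,a), linked(a,e), linked(b,b), linked(b,f), linked(d,f), linked(f,f), marked(a)}
4. free(a,d)  →  {above(d), clear(a), clear(b), clear(e), linked(a,e), linked(b,b), linked(b,f), linked(d,a), linked(d,f), linked(f,f)}
optimal plan length = 4; 4 ≤ 4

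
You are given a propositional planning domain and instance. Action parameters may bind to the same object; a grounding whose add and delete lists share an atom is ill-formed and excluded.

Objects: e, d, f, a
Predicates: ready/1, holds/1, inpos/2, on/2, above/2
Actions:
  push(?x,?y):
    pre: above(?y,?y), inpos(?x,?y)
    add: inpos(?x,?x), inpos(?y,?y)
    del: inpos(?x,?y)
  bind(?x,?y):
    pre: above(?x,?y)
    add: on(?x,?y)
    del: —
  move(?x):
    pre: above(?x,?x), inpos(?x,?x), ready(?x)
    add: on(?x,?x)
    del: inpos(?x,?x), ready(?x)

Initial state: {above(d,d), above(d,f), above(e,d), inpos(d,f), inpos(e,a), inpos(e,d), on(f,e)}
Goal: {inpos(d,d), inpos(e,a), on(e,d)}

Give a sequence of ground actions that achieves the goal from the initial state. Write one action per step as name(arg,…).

1. push(e,d)  →  {above(d,d), above(d,f), above(e,d), inpos(d,d), inpos(d,f), inpos(e,a), inpos(e,e), on(f,e)}
2. bind(e,d)  →  {above(d,d), above(d,f), above(e,d), inpos(d,d), inpos(d,f), inpos(e,a), inpos(e,e), on(e,d), on(f,e)}

push(e,d); bind(e,d)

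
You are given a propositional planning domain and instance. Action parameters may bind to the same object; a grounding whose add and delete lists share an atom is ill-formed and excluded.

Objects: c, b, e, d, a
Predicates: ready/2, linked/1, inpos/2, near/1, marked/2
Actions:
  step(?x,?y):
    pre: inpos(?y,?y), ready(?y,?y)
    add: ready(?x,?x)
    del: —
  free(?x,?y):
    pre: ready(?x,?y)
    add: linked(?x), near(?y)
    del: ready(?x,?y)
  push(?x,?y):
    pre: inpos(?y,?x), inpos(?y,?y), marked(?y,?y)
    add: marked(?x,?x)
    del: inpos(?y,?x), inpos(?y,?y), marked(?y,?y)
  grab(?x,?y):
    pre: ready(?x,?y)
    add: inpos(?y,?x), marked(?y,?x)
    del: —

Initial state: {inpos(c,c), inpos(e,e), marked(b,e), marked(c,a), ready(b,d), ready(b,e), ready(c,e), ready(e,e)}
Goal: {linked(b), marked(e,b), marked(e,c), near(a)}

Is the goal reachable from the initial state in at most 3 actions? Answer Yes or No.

No

1. step(a,e)  →  {inpos(c,c), inpos(e,e), marked(b,e), marked(c,a), ready(a,a), ready(b,d), ready(b,e), ready(c,e), ready(e,e)}
2. free(b,d)  →  {inpos(c,c), inpos(e,e), linked(b), marked(b,e), marked(c,a), near(d), ready(a,a), ready(b,e), ready(c,e), ready(e,e)}
3. free(a,a)  →  {inpos(c,c), inpos(e,e), linked(a), linked(b), marked(b,e), marked(c,a), near(a), near(d), ready(b,e), ready(c,e), ready(e,e)}
4. grab(c,e)  →  {inpos(c,c), inpos(e,c), inpos(e,e), linked(a), linked(b), marked(b,e), marked(c,a), marked(e,c), near(a), near(d), ready(b,e), ready(c,e), ready(e,e)}
5. grab(b,e)  →  {inpos(c,c), inpos(e,b), inpos(e,c), inpos(e,e), linked(a), linked(b), marked(b,e), marked(c,a), marked(e,b), marked(e,c), near(a), near(d), ready(b,e), ready(c,e), ready(e,e)}
optimal plan length = 5; 5 > 3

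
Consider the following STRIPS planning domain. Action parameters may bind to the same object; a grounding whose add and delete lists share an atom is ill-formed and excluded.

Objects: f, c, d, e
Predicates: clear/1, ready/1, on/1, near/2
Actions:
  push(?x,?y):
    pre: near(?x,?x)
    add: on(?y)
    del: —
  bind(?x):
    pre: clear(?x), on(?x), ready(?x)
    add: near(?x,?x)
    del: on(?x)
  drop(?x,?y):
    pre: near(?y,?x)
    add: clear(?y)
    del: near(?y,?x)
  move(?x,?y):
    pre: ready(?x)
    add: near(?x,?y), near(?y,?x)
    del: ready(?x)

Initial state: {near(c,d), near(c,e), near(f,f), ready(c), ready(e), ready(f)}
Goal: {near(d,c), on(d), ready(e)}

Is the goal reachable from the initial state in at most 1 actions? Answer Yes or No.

1. push(f,d)  →  {near(c,d), near(c,e), near(f,f), on(d), ready(c), ready(e), ready(f)}
2. move(c,d)  →  {near(c,d), near(c,e), near(d,c), near(f,f), on(d), ready(e), ready(f)}
optimal plan length = 2; 2 > 1

No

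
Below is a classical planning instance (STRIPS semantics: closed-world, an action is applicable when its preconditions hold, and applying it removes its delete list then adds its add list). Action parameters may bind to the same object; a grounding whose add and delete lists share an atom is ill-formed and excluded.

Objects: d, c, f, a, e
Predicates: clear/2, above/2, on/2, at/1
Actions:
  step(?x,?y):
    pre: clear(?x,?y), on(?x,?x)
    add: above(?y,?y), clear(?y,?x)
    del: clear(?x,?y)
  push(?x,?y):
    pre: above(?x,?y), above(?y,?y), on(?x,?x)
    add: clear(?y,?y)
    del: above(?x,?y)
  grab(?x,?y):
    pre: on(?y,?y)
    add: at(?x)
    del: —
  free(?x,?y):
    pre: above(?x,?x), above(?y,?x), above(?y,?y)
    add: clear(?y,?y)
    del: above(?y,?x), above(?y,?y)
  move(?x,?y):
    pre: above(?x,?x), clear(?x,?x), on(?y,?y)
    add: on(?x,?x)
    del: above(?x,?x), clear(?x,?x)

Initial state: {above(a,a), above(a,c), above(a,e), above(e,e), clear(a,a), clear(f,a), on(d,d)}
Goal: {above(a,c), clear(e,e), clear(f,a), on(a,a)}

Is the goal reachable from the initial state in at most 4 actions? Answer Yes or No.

Yes

1. free(e,e)  →  {above(a,a), above(a,c), above(a,e), clear(a,a), clear(e,e), clear(f,a), on(d,d)}
2. move(a,d)  →  {above(a,c), above(a,e), clear(e,e), clear(f,a), on(a,a), on(d,d)}
optimal plan length = 2; 2 ≤ 4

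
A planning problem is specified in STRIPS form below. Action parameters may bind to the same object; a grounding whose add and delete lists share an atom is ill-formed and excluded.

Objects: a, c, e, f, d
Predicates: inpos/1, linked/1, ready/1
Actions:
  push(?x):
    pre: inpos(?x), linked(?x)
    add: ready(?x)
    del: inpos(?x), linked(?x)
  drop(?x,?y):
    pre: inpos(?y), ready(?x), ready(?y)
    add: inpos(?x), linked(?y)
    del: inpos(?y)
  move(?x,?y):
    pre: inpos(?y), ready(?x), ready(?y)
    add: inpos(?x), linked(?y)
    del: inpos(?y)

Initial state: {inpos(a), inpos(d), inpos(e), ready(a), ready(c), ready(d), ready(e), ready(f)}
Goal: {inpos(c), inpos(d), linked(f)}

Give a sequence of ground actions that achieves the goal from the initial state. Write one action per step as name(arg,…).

drop(f,a); drop(c,f)

1. drop(f,a)  →  {inpos(d), inpos(e), inpos(f), linked(a), ready(a), ready(c), ready(d), ready(e), ready(f)}
2. drop(c,f)  →  {inpos(c), inpos(d), inpos(e), linked(a), linked(f), ready(a), ready(c), ready(d), ready(e), ready(f)}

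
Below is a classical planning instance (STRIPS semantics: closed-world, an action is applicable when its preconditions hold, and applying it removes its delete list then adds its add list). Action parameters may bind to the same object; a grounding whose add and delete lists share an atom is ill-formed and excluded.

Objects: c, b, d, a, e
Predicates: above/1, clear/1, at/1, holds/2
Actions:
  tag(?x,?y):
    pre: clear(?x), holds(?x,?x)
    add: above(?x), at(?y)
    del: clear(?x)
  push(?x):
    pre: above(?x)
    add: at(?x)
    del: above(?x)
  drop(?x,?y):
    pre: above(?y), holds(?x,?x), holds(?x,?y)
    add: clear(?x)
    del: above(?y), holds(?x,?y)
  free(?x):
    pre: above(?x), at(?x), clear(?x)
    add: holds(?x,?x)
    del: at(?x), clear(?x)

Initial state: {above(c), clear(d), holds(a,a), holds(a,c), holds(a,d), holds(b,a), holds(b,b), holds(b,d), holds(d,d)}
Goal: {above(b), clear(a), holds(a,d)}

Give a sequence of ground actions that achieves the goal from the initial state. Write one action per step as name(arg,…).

1. tag(d,c)  →  {above(c), above(d), at(c), holds(a,a), holds(a,c), holds(a,d), holds(b,a), holds(b,b), holds(b,d), holds(d,d)}
2. drop(b,d)  →  {above(c), at(c), clear(b), holds(a,a), holds(a,c), holds(a,d), holds(b,a), holds(b,b), holds(d,d)}
3. tag(b,c)  →  {above(b), above(c), at(c), holds(a,a), holds(a,c), holds(a,d), holds(b,a), holds(b,b), holds(d,d)}
4. drop(a,c)  →  {above(b), at(c), clear(a), holds(a,a), holds(a,d), holds(b,a), holds(b,b), holds(d,d)}

tag(d,c); drop(b,d); tag(b,c); drop(a,c)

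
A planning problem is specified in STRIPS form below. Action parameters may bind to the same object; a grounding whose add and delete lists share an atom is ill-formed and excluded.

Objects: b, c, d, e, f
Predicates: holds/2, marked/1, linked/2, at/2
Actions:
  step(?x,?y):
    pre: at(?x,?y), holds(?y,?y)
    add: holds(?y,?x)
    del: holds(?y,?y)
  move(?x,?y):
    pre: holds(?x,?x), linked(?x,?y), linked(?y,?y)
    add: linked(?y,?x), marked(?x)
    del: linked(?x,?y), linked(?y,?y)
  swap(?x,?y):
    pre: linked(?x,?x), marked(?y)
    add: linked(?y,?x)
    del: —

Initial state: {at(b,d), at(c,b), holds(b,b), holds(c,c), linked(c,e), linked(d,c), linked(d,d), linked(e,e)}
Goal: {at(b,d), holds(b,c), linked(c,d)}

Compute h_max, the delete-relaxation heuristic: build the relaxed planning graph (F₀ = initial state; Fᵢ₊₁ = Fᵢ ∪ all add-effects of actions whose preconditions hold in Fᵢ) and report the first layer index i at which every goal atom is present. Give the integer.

F0 = init (8 atoms)
F1 = F0 ∪ {holds(b,c), linked(e,c), marked(c)}  (11 atoms)
F2 = F1 ∪ {linked(c,d)}  (12 atoms)
goal ⊆ F2  ⇒  h_max = 2

2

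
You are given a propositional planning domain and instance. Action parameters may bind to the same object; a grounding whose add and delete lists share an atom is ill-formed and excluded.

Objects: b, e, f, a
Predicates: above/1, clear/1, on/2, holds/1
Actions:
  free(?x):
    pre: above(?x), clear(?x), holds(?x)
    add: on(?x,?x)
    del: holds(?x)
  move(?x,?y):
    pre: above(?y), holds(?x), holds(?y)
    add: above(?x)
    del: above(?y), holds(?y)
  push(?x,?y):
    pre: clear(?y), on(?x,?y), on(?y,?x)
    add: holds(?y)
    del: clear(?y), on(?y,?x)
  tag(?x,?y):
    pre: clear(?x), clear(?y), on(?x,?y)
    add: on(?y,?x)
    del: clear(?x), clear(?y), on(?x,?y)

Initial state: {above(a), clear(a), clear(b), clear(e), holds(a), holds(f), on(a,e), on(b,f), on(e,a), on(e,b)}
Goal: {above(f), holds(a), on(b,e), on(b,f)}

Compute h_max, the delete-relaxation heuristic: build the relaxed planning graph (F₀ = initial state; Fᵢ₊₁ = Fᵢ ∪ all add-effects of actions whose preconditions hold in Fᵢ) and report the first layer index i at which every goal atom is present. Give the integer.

F0 = init (10 atoms)
F1 = F0 ∪ {above(f), holds(e), on(a,a), on(b,e)}  (14 atoms)
goal ⊆ F1  ⇒  h_max = 1

1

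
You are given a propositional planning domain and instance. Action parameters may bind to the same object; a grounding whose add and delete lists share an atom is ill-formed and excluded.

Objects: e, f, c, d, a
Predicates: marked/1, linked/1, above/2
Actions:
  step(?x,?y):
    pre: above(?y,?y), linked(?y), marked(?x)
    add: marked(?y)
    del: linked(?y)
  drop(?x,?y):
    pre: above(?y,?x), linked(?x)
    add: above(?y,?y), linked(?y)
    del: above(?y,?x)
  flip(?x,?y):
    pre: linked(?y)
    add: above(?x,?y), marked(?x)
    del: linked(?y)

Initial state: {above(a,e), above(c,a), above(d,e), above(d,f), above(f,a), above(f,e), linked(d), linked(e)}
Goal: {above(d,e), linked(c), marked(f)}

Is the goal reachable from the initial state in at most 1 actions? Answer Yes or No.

1. drop(e,a)  →  {above(a,a), above(c,a), above(d,e), above(d,f), above(f,a), above(f,e), linked(a), linked(d), linked(e)}
2. drop(a,c)  →  {above(a,a), above(c,c), above(d,e), above(d,f), above(f,a), above(f,e), linked(a), linked(c), linked(d), linked(e)}
3. flip(f,e)  →  {above(a,a), above(c,c), above(d,e), above(d,f), above(f,a), above(f,e), linked(a), linked(c), linked(d), marked(f)}
optimal plan length = 3; 3 > 1

No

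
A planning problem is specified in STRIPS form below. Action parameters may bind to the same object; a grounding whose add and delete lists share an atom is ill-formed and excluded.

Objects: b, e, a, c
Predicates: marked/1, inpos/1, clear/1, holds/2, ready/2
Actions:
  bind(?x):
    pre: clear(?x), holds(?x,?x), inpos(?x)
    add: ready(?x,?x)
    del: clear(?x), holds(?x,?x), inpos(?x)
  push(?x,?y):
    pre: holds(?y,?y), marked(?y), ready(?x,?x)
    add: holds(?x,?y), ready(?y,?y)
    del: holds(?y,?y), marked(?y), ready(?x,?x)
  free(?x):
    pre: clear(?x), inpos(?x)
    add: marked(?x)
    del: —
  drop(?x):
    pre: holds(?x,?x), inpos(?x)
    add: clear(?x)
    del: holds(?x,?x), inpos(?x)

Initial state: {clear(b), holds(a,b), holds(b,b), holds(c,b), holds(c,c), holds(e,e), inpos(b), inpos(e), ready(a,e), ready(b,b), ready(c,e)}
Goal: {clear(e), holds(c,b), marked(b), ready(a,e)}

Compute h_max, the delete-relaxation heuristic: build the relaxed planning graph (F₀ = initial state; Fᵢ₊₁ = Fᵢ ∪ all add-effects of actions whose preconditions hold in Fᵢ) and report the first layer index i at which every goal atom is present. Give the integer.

F0 = init (11 atoms)
F1 = F0 ∪ {clear(e), marked(b)}  (13 atoms)
goal ⊆ F1  ⇒  h_max = 1

1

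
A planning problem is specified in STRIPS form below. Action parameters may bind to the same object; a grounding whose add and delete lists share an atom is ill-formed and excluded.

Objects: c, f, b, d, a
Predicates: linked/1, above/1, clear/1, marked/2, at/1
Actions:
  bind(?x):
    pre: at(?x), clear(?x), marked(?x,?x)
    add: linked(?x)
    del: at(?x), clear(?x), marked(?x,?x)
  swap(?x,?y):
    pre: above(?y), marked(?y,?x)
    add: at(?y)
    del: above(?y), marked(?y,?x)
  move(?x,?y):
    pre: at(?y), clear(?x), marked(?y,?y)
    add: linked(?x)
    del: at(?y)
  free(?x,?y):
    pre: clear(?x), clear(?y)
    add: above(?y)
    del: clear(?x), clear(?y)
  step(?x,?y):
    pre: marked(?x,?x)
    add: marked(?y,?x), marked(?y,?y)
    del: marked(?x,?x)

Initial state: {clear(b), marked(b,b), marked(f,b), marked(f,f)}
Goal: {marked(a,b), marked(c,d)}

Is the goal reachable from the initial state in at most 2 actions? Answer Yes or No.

No

1. step(f,d)  →  {clear(b), marked(b,b), marked(d,d), marked(d,f), marked(f,b)}
2. step(b,a)  →  {clear(b), marked(a,a), marked(a,b), marked(d,d), marked(d,f), marked(f,b)}
3. step(d,c)  →  {clear(b), marked(a,a), marked(a,b), marked(c,c), marked(c,d), marked(d,f), marked(f,b)}
optimal plan length = 3; 3 > 2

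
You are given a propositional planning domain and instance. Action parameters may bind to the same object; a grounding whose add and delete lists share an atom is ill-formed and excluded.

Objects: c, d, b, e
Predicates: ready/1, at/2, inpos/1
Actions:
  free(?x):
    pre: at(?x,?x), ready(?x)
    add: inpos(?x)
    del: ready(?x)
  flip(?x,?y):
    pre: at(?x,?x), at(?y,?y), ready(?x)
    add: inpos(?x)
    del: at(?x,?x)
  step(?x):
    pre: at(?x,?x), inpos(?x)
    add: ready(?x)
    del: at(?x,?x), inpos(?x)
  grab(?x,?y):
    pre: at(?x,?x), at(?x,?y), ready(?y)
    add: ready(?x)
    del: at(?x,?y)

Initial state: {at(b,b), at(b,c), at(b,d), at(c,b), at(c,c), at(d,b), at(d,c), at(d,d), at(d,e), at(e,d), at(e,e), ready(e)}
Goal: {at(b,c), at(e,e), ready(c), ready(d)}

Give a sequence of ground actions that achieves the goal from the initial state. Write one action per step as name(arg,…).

1. grab(d,e)  →  {at(b,b), at(b,c), at(b,d), at(c,b), at(c,c), at(d,b), at(d,c), at(d,d), at(e,d), at(e,e), ready(d), ready(e)}
2. grab(b,d)  →  {at(b,b), at(b,c), at(c,b), at(c,c), at(d,b), at(d,c), at(d,d), at(e,d), at(e,e), ready(b), ready(d), ready(e)}
3. grab(c,b)  →  {at(b,b), at(b,c), at(c,c), at(d,b), at(d,c), at(d,d), at(e,d), at(e,e), ready(b), ready(c), ready(d), ready(e)}

grab(d,e); grab(b,d); grab(c,b)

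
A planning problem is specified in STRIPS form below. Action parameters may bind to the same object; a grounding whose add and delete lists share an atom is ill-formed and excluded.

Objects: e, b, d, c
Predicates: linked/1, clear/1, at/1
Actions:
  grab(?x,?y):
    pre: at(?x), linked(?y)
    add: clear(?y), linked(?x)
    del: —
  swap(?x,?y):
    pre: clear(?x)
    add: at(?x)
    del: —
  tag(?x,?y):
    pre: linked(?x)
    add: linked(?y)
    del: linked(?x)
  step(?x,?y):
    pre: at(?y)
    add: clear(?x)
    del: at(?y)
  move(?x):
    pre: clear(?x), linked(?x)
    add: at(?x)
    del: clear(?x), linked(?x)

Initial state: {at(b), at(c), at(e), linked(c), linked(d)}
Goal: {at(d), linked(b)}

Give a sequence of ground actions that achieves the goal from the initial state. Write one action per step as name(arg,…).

grab(b,d); swap(d,e)

1. grab(b,d)  →  {at(b), at(c), at(e), clear(d), linked(b), linked(c), linked(d)}
2. swap(d,e)  →  {at(b), at(c), at(d), at(e), clear(d), linked(b), linked(c), linked(d)}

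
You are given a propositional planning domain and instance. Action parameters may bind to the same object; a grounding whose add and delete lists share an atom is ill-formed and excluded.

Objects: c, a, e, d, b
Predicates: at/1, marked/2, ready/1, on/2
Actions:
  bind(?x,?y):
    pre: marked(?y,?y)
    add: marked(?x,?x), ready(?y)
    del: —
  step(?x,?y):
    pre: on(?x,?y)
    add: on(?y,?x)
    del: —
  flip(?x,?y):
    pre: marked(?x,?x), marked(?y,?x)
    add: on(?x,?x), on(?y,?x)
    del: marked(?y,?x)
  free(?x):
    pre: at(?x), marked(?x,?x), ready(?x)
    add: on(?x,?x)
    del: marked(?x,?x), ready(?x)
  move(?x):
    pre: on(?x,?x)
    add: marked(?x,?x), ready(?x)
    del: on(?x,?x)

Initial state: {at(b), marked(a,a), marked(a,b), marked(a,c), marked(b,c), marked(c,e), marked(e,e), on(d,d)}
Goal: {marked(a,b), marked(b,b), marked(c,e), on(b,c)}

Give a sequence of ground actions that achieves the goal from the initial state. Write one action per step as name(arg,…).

1. bind(c,a)  →  {at(b), marked(a,a), marked(a,b), marked(a,c), marked(b,c), marked(c,c), marked(c,e), marked(e,e), on(d,d), ready(a)}
2. bind(b,c)  →  {at(b), marked(a,a), marked(a,b), marked(a,c), marked(b,b), marked(b,c), marked(c,c), marked(c,e), marked(e,e), on(d,d), ready(a), ready(c)}
3. flip(c,b)  →  {at(b), marked(a,a), marked(a,b), marked(a,c), marked(b,b), marked(c,c), marked(c,e), marked(e,e), on(b,c), on(c,c), on(d,d), ready(a), ready(c)}

bind(c,a); bind(b,c); flip(c,b)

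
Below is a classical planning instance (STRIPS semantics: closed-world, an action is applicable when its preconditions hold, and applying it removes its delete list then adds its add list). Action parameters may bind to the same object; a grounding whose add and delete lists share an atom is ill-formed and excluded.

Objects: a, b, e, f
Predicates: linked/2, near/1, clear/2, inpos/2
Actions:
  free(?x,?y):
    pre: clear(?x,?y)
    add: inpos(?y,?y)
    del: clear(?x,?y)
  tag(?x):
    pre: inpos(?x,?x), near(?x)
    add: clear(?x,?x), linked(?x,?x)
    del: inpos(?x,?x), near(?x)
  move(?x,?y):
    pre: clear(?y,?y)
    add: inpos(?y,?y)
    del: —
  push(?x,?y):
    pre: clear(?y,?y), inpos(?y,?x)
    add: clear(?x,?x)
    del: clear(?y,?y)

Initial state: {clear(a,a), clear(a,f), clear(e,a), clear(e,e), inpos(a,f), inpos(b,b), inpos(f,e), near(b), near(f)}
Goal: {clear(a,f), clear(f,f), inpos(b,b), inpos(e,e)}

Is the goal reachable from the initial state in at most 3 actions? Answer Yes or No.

Yes

1. free(e,e)  →  {clear(a,a), clear(a,f), clear(e,a), inpos(a,f), inpos(b,b), inpos(e,e), inpos(f,e), near(b), near(f)}
2. push(f,a)  →  {clear(a,f), clear(e,a), clear(f,f), inpos(a,f), inpos(b,b), inpos(e,e), inpos(f,e), near(b), near(f)}
optimal plan length = 2; 2 ≤ 3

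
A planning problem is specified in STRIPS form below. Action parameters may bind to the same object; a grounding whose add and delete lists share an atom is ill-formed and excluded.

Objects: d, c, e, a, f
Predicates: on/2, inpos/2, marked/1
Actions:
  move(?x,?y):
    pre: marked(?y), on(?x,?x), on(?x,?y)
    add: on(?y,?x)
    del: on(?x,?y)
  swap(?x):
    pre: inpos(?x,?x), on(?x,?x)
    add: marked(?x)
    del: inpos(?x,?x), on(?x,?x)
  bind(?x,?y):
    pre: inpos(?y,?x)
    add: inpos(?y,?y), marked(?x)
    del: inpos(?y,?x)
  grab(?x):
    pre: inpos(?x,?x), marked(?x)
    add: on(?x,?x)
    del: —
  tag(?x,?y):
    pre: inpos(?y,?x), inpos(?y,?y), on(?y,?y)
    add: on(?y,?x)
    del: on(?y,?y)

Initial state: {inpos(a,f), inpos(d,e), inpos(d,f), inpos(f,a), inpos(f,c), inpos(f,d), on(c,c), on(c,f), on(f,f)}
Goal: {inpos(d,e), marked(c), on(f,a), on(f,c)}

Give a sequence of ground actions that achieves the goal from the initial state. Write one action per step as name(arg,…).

bind(c,f); bind(f,d); move(c,f); tag(a,f)

1. bind(c,f)  →  {inpos(a,f), inpos(d,e), inpos(d,f), inpos(f,a), inpos(f,d), inpos(f,f), marked(c), on(c,c), on(c,f), on(f,f)}
2. bind(f,d)  →  {inpos(a,f), inpos(d,d), inpos(d,e), inpos(f,a), inpos(f,d), inpos(f,f), marked(c), marked(f), on(c,c), on(c,f), on(f,f)}
3. move(c,f)  →  {inpos(a,f), inpos(d,d), inpos(d,e), inpos(f,a), inpos(f,d), inpos(f,f), marked(c), marked(f), on(c,c), on(f,c), on(f,f)}
4. tag(a,f)  →  {inpos(a,f), inpos(d,d), inpos(d,e), inpos(f,a), inpos(f,d), inpos(f,f), marked(c), marked(f), on(c,c), on(f,a), on(f,c)}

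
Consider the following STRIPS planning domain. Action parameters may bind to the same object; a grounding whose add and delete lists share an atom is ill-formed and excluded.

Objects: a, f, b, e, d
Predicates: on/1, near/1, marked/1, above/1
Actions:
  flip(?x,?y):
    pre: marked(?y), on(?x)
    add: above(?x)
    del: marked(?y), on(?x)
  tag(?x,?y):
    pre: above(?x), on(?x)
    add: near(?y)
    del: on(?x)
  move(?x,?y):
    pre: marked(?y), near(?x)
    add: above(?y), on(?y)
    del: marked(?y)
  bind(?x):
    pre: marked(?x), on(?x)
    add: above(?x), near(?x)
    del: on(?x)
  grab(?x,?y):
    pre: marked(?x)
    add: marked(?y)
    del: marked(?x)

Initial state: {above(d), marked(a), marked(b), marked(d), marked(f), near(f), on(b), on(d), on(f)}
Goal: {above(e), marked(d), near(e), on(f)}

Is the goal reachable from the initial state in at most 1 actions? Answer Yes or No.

No

1. tag(d,e)  →  {above(d), marked(a), marked(b), marked(d), marked(f), near(e), near(f), on(b), on(f)}
2. grab(a,e)  →  {above(d), marked(b), marked(d), marked(e), marked(f), near(e), near(f), on(b), on(f)}
3. move(f,e)  →  {above(d), above(e), marked(b), marked(d), marked(f), near(e), near(f), on(b), on(e), on(f)}
optimal plan length = 3; 3 > 1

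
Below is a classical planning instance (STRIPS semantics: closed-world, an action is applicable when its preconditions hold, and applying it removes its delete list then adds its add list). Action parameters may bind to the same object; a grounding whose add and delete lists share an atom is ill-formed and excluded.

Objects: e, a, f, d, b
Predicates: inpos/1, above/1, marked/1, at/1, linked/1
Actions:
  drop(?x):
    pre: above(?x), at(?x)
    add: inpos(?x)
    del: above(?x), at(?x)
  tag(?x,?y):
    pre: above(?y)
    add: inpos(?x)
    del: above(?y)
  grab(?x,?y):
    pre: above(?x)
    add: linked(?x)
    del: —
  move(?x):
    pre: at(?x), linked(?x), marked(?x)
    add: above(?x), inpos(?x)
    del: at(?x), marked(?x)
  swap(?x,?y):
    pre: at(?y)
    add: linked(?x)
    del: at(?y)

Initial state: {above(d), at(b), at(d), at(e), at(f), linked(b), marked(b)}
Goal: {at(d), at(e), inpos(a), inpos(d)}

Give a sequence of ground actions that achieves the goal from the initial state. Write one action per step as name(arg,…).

1. tag(a,d)  →  {at(b), at(d), at(e), at(f), inpos(a), linked(b), marked(b)}
2. move(b)  →  {above(b), at(d), at(e), at(f), inpos(a), inpos(b), linked(b)}
3. tag(d,b)  →  {at(d), at(e), at(f), inpos(a), inpos(b), inpos(d), linked(b)}

tag(a,d); move(b); tag(d,b)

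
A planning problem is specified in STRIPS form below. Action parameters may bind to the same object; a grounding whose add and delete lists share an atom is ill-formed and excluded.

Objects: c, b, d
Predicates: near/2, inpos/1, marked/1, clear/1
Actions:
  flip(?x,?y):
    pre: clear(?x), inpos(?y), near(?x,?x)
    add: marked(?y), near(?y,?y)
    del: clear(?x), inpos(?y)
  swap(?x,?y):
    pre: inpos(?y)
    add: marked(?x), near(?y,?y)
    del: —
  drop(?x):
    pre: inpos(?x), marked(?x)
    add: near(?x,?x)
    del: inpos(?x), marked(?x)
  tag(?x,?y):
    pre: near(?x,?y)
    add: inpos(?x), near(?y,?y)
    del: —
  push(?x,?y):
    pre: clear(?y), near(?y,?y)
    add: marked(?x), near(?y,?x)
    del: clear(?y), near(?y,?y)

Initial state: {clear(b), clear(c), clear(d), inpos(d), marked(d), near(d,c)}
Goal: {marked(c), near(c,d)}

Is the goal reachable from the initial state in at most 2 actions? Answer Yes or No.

1. swap(c,d)  →  {clear(b), clear(c), clear(d), inpos(d), marked(c), marked(d), near(d,c), near(d,d)}
2. tag(d,c)  →  {clear(b), clear(c), clear(d), inpos(d), marked(c), marked(d), near(c,c), near(d,c), near(d,d)}
3. push(d,c)  →  {clear(b), clear(d), inpos(d), marked(c), marked(d), near(c,d), near(d,c), near(d,d)}
optimal plan length = 3; 3 > 2

No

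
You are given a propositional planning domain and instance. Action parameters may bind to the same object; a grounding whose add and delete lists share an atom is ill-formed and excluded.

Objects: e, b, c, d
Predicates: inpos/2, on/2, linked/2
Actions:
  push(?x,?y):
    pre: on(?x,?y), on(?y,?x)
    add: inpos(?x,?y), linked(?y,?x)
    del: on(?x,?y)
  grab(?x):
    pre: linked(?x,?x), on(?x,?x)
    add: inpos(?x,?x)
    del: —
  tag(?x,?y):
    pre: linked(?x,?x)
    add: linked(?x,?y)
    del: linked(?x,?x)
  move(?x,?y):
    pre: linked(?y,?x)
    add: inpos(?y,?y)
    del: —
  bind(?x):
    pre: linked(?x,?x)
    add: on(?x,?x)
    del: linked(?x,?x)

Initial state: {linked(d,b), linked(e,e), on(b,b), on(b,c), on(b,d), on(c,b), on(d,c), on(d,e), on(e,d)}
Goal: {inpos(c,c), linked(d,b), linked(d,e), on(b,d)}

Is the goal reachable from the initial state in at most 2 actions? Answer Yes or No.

1. push(e,d)  →  {inpos(e,d), linked(d,b), linked(d,e), linked(e,e), on(b,b), on(b,c), on(b,d), on(c,b), on(d,c), on(d,e)}
2. push(b,c)  →  {inpos(b,c), inpos(e,d), linked(c,b), linked(d,b), linked(d,e), linked(e,e), on(b,b), on(b,d), on(c,b), on(d,c), on(d,e)}
3. move(b,c)  →  {inpos(b,c), inpos(c,c), inpos(e,d), linked(c,b), linked(d,b), linked(d,e), linked(e,e), on(b,b), on(b,d), on(c,b), on(d,c), on(d,e)}
optimal plan length = 3; 3 > 2

No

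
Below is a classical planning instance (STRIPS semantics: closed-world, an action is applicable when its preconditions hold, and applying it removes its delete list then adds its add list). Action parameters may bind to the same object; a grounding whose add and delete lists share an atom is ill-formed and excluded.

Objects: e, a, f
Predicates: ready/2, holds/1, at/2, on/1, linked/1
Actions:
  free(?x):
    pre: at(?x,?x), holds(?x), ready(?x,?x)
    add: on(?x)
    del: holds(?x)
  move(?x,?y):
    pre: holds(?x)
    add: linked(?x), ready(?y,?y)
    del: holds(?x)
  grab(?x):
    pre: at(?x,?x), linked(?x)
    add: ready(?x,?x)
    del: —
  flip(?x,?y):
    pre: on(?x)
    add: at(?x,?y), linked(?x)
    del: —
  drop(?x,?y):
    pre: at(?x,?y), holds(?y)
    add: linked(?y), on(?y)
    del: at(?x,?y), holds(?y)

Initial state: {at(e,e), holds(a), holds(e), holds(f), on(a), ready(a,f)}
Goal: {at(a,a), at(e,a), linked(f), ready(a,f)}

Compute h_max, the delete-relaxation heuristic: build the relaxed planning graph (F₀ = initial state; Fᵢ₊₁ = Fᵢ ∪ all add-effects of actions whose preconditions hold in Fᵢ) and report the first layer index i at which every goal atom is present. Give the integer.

F0 = init (6 atoms)
F1 = F0 ∪ {at(a,a), at(a,e), at(a,f), linked(a), linked(e), linked(f), on(e), ready(a,a), ready(e,e), ready(f,f)}  (16 atoms)
F2 = F1 ∪ {at(e,a), at(e,f), on(f)}  (19 atoms)
goal ⊆ F2  ⇒  h_max = 2

2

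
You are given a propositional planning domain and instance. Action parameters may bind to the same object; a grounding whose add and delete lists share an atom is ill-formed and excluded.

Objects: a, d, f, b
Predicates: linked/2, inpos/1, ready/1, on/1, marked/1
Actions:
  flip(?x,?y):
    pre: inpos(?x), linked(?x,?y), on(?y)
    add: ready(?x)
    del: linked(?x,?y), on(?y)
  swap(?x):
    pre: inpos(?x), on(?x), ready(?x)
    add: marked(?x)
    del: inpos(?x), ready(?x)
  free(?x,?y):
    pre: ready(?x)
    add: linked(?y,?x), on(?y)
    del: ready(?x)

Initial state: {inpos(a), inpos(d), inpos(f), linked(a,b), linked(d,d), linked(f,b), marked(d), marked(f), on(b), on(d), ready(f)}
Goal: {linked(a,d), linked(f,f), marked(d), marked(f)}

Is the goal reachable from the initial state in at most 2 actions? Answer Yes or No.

No

1. flip(d,d)  →  {inpos(a), inpos(d), inpos(f), linked(a,b), linked(f,b), marked(d), marked(f), on(b), ready(d), ready(f)}
2. free(d,a)  →  {inpos(a), inpos(d), inpos(f), linked(a,b), linked(a,d), linked(f,b), marked(d), marked(f), on(a), on(b), ready(f)}
3. free(f,f)  →  {inpos(a), inpos(d), inpos(f), linked(a,b), linked(a,d), linked(f,b), linked(f,f), marked(d), marked(f), on(a), on(b), on(f)}
optimal plan length = 3; 3 > 2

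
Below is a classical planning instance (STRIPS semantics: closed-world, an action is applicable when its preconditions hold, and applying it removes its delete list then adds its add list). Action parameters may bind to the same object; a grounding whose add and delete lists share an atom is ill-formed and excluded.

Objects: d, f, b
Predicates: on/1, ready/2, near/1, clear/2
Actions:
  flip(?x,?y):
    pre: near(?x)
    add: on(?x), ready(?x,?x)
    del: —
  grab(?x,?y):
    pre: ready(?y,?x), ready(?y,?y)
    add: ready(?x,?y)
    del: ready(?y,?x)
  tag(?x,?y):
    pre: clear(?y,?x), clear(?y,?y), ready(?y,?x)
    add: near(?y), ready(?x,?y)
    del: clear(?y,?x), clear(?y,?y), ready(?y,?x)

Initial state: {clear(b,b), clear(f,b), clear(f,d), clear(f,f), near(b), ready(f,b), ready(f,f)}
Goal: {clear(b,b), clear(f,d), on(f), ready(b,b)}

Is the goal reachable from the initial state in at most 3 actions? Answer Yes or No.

Yes

1. flip(b,d)  →  {clear(b,b), clear(f,b), clear(f,d), clear(f,f), near(b), on(b), ready(b,b), ready(f,b), ready(f,f)}
2. tag(b,f)  →  {clear(b,b), clear(f,d), near(b), near(f), on(b), ready(b,b), ready(b,f), ready(f,f)}
3. flip(f,d)  →  {clear(b,b), clear(f,d), near(b), near(f), on(b), on(f), ready(b,b), ready(b,f), ready(f,f)}
optimal plan length = 3; 3 ≤ 3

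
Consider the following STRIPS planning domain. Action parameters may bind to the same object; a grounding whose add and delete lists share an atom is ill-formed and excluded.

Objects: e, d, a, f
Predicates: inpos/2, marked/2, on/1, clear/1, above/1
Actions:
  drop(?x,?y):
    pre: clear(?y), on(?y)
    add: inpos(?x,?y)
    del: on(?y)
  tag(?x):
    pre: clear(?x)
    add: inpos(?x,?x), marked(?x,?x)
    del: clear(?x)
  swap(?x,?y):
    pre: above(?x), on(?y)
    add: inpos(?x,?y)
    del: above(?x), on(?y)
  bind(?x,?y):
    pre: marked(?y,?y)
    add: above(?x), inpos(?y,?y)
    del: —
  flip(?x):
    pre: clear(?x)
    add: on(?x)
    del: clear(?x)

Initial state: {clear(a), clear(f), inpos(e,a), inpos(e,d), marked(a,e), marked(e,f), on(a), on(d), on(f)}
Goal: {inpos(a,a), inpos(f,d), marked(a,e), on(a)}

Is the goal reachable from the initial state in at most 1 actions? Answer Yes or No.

1. tag(a)  →  {clear(f), inpos(a,a), inpos(e,a), inpos(e,d), marked(a,a), marked(a,e), marked(e,f), on(a), on(d), on(f)}
2. bind(f,a)  →  {above(f), clear(f), inpos(a,a), inpos(e,a), inpos(e,d), marked(a,a), marked(a,e), marked(e,f), on(a), on(d), on(f)}
3. swap(f,d)  →  {clear(f), inpos(a,a), inpos(e,a), inpos(e,d), inpos(f,d), marked(a,a), marked(a,e), marked(e,f), on(a), on(f)}
optimal plan length = 3; 3 > 1

No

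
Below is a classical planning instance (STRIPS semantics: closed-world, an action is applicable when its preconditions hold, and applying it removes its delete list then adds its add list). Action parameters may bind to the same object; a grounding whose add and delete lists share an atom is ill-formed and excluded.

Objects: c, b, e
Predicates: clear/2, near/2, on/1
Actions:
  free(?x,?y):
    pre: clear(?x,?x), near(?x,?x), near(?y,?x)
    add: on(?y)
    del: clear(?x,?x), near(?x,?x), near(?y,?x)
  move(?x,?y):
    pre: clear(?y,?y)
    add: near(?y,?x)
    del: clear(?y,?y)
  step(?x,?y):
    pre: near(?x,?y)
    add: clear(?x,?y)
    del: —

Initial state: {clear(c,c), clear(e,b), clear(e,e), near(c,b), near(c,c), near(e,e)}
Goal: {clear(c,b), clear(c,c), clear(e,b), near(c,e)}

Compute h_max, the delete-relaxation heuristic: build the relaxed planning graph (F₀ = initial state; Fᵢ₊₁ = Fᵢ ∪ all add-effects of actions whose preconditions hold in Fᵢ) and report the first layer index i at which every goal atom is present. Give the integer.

1

F0 = init (6 atoms)
F1 = F0 ∪ {clear(c,b), near(c,e), near(e,b), near(e,c), on(c), on(e)}  (12 atoms)
goal ⊆ F1  ⇒  h_max = 1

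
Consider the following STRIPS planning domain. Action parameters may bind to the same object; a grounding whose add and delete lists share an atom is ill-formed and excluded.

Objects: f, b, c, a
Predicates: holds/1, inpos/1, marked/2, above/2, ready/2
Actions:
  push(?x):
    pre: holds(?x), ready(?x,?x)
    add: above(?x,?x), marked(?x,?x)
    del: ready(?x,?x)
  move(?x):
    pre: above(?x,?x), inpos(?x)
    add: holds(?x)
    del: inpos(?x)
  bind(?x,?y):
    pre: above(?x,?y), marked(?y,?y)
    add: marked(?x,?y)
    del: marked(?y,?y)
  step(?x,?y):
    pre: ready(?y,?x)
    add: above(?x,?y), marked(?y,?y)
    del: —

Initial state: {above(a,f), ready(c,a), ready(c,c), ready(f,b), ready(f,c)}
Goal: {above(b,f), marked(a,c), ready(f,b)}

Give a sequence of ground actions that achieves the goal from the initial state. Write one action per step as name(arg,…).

step(b,f); step(a,c); bind(a,c)

1. step(b,f)  →  {above(a,f), above(b,f), marked(f,f), ready(c,a), ready(c,c), ready(f,b), ready(f,c)}
2. step(a,c)  →  {above(a,c), above(a,f), above(b,f), marked(c,c), marked(f,f), ready(c,a), ready(c,c), ready(f,b), ready(f,c)}
3. bind(a,c)  →  {above(a,c), above(a,f), above(b,f), marked(a,c), marked(f,f), ready(c,a), ready(c,c), ready(f,b), ready(f,c)}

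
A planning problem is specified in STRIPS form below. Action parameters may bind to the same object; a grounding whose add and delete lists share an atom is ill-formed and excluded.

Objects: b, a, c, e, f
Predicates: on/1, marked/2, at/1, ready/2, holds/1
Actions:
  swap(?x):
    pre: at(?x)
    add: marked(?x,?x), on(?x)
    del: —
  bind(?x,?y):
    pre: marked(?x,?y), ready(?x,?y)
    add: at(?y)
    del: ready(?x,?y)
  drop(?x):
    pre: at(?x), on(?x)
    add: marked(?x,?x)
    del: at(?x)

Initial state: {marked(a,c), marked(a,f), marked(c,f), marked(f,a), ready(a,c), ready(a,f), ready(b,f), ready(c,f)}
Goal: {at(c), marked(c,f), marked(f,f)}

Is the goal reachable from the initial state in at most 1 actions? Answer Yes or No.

No

1. bind(a,c)  →  {at(c), marked(a,c), marked(a,f), marked(c,f), marked(f,a), ready(a,f), ready(b,f), ready(c,f)}
2. bind(a,f)  →  {at(c), at(f), marked(a,c), marked(a,f), marked(c,f), marked(f,a), ready(b,f), ready(c,f)}
3. swap(f)  →  {at(c), at(f), marked(a,c), marked(a,f), marked(c,f), marked(f,a), marked(f,f), on(f), ready(b,f), ready(c,f)}
optimal plan length = 3; 3 > 1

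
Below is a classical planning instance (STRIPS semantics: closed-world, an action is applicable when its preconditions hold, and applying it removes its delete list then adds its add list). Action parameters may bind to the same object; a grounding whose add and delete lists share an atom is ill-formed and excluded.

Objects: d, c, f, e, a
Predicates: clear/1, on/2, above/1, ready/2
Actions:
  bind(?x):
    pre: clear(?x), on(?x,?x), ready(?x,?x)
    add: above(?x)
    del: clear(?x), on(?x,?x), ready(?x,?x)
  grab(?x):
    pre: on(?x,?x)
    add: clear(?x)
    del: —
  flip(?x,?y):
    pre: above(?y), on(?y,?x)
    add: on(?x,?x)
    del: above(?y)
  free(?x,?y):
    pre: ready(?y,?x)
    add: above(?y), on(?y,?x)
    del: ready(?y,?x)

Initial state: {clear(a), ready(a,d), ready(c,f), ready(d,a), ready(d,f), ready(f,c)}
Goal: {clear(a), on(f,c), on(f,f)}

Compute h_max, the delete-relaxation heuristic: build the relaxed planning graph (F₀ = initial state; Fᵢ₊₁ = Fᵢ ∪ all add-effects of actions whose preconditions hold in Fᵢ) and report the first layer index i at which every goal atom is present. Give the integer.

F0 = init (6 atoms)
F1 = F0 ∪ {above(a), above(c), above(d), above(f), on(a,d), on(c,f), on(d,a), on(d,f), on(f,c)}  (15 atoms)
F2 = F1 ∪ {on(a,a), on(c,c), on(d,d), on(f,f)}  (19 atoms)
goal ⊆ F2  ⇒  h_max = 2

2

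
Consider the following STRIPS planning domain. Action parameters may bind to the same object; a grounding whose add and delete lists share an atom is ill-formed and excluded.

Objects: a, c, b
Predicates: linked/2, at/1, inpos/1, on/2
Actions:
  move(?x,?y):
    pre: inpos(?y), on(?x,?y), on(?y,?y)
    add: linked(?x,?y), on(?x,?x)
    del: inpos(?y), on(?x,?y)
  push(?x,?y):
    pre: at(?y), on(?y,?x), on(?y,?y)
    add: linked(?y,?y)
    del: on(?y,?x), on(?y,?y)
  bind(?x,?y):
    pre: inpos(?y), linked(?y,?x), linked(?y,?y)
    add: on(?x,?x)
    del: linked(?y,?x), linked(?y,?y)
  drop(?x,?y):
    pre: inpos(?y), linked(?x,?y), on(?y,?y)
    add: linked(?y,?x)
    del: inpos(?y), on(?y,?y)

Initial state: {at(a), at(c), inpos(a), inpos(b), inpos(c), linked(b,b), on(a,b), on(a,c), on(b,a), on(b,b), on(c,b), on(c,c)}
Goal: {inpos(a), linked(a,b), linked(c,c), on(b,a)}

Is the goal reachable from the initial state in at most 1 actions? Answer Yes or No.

1. move(a,b)  →  {at(a), at(c), inpos(a), inpos(c), linked(a,b), linked(b,b), on(a,a), on(a,c), on(b,a), on(b,b), on(c,b), on(c,c)}
2. push(c,c)  →  {at(a), at(c), inpos(a), inpos(c), linked(a,b), linked(b,b), linked(c,c), on(a,a), on(a,c), on(b,a), on(b,b), on(c,b)}
optimal plan length = 2; 2 > 1

No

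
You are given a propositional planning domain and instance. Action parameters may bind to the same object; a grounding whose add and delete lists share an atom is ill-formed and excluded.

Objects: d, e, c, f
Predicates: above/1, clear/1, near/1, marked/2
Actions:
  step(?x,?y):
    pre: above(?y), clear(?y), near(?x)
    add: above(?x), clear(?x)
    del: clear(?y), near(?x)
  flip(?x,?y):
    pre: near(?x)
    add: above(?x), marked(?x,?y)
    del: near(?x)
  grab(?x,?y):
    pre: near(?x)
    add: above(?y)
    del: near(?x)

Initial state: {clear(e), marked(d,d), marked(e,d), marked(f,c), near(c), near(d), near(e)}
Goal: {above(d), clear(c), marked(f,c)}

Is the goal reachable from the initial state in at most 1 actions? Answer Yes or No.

No

1. flip(d,d)  →  {above(d), clear(e), marked(d,d), marked(e,d), marked(f,c), near(c), near(e)}
2. flip(e,d)  →  {above(d), above(e), clear(e), marked(d,d), marked(e,d), marked(f,c), near(c)}
3. step(c,e)  →  {above(c), above(d), above(e), clear(c), marked(d,d), marked(e,d), marked(f,c)}
optimal plan length = 3; 3 > 1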